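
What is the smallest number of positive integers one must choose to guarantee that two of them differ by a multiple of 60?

61

Use the pigeonhole principle on residue classes: two integers differ by a multiple of 60 exactly when they share a remainder mod 60.
There are 60 residue classes mod 60, so 60 integers can all lie in distinct classes.
One more integer must repeat a residue, giving a difference divisible by 60. So n = 60 + 1 = 61.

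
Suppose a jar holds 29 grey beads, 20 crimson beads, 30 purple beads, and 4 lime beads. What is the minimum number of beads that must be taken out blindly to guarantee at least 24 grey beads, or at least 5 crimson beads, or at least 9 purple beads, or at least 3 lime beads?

38

The worst case stops just short of every target: 23 grey, 4 crimson, 8 purple, 2 lime — 23 + 4 + 8 + 2 = 37 beads.
One more bead must push some color to its target, so 37 + 1 = 38.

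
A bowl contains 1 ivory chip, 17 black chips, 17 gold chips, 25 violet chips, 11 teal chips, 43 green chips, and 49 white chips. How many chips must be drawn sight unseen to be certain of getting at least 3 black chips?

149

The worst case draws every non-black chip first: 1 + 17 + 25 + 11 + 43 + 49 = 146.
The next 3 draws are then forced to be black, giving 146 + 3 = 149.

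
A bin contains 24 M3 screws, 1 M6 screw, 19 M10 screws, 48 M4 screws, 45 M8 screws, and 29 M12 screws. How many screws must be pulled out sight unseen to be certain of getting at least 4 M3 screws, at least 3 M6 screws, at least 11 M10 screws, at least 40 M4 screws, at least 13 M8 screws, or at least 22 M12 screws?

87

The worst case stops just short of every target: 3 M3, all 1 M6, 10 M10, 39 M4, 12 M8, 21 M12 — 3 + 1 + 10 + 39 + 12 + 21 = 86 screws.
One more screw must push some size to its target, so 86 + 1 = 87.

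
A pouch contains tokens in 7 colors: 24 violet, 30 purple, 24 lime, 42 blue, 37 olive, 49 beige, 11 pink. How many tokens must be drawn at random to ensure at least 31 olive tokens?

The worst case draws every non-olive token first: 24 + 30 + 24 + 42 + 49 + 11 = 180.
The next 31 draws are then forced to be olive, giving 180 + 31 = 211.

211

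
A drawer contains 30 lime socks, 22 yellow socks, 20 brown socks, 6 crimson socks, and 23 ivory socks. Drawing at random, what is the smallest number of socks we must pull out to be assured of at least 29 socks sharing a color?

100

Treat the 5 colors as pigeonholes.
In the worst case we take at most 28 of each color, but all 22 yellow, all 20 brown, all 6 crimson, and all 23 ivory (fewer than 28), giving 28 + 22 + 20 + 6 + 23 = 99.
One more sock then forces some color to 29, so 99 + 1 = 100.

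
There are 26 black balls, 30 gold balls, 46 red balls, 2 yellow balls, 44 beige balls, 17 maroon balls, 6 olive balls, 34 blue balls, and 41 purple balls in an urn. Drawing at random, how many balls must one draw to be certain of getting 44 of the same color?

243

Treat the 9 colors as pigeonholes.
In the worst case we take at most 43 of each color, but all 26 black, all 30 gold, all 2 yellow, all 17 maroon, all 6 olive, all 34 blue, and all 41 purple (fewer than 43), giving 26 + 30 + 43 + 2 + 43 + 17 + 6 + 34 + 41 = 242.
One more ball then forces some color to 44, so 242 + 1 = 243.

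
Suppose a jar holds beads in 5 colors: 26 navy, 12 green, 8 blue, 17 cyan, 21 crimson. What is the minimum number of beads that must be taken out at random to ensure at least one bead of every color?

The hardest color to obtain is blue: we could draw every other bead first — 84 − 8 = 76 beads — without a single blue one.
The next draw must be blue, so 76 + 1 = 77.

77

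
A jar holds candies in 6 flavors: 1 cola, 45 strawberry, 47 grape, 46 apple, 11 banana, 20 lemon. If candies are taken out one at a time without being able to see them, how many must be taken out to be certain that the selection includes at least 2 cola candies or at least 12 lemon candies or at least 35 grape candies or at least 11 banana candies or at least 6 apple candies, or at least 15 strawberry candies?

Each of the 6 flavors has its own threshold; avoid all of them simultaneously.
The worst case stops just short of every target: 1 cola, 14 strawberry, 34 grape, 5 apple, 10 banana, 11 lemon — 1 + 14 + 34 + 5 + 10 + 11 = 75 candies.
One more candy must push some flavor to its target, so 75 + 1 = 76.

76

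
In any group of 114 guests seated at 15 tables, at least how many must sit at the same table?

8

If each of the 15 tables held at most 7, the total would be at most 15 × 7 = 105 < 114, a contradiction.
So at least one holds ⌈114/15⌉ = 8.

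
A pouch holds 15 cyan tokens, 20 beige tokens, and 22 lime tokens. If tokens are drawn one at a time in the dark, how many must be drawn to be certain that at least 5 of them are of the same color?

Treat the 3 colors as pigeonholes.
The worst case takes 4 tokens of each color without reaching 5 of any: 3 × 4 = 12.
The next token must bring some color to 5, so 12 + 1 = 13.

13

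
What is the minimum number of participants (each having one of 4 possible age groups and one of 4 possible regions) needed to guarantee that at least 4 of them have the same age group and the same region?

There are 4 × 4 = 16 (age group, region) combinations acting as pigeonholes.
With 16 × 3 = 48 participants we could place exactly 3 in each, with no (age group, region) pair reaching 4.
One more forces some (age group, region) pair to hold 4, so 48 + 1 = 49.

49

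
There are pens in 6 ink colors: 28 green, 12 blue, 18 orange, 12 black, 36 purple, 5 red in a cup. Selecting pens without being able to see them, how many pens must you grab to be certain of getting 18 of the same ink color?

81

Treat the 6 ink colors as pigeonholes.
In the worst case we take at most 17 of each ink color, but all 12 blue, all 12 black, and all 5 red (fewer than 17), giving 17 + 12 + 17 + 12 + 17 + 5 = 80.
One more pen then forces some ink color to 18, so 80 + 1 = 81.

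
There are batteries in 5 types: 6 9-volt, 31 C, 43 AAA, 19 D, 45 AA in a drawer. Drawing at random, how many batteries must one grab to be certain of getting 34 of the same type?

In the worst case we take at most 33 of each type, but all 6 9-volt, all 31 C, and all 19 D (fewer than 33), giving 6 + 31 + 33 + 19 + 33 = 122.
One more battery then forces some type to 34, so 122 + 1 = 123.

123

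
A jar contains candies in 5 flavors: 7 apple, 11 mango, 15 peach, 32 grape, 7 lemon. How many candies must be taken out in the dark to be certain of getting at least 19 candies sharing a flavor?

Treat the 5 flavors as pigeonholes.
In the worst case we take at most 18 of each flavor, but all 7 apple, all 11 mango, all 15 peach, and all 7 lemon (fewer than 18), giving 7 + 11 + 15 + 18 + 7 = 58.
One more candy then forces some flavor to 19, so 58 + 1 = 59.

59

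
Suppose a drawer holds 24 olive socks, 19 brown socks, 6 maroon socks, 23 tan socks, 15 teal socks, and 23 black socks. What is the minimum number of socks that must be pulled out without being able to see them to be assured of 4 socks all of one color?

Treat the 6 colors as pigeonholes.
The worst case takes 3 socks of each color without reaching 4 of any: 6 × 3 = 18.
The next sock must bring some color to 4, so 18 + 1 = 19.

19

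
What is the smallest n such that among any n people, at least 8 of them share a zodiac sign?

85

There are 12 zodiac signs acting as pigeonholes.
With 12 × 7 = 84 people we could place exactly 7 in each, with no class reaching 8.
One more forces some class to hold 8, so 84 + 1 = 85.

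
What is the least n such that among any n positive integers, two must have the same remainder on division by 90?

Use the pigeonhole principle on residue classes: two integers differ by a multiple of 90 exactly when they share a remainder mod 90.
There are 90 residue classes mod 90, so 90 integers can all lie in distinct classes.
One more integer must repeat a residue, giving a difference divisible by 90. So n = 90 + 1 = 91.

91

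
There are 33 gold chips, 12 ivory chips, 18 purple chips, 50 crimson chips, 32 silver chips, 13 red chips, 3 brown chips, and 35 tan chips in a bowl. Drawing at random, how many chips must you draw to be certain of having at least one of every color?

The hardest color to obtain is brown: we could draw every other chip first — 196 − 3 = 193 chips — without a single brown one.
The next draw must be brown, so 193 + 1 = 194.

194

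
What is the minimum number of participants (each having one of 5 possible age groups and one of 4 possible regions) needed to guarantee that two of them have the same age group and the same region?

There are 5 × 4 = 20 (age group, region) combinations acting as pigeonholes.
With 20 participants we could place one in each, avoiding any repeat.
One more forces some (age group, region) pair to hold 2, so 20 + 1 = 21.

21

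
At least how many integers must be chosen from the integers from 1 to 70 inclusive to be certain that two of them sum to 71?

36

Partition {1, …, 70} into 35 pairs: {1,70}, {2,69}, …, {35,36}.
Choosing 35 integers — say the integers 1 through 35 — takes one from each pair and avoids the property.
Choosing 36 forces two into the same pair by pigeonhole, and those sum to 71. So 36.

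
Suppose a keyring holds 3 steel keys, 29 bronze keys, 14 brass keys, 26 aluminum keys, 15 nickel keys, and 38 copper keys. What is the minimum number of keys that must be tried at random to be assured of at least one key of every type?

The hardest type to obtain is steel: we could draw every other key first — 125 − 3 = 122 keys — without a single steel one.
The next draw must be steel, so 122 + 1 = 123.

123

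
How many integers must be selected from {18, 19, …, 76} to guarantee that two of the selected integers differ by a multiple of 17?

Group the integers by remainder mod 17; there are 17 residue classes, each nonempty in this range.
Choosing one from each class (17 integers) avoids any shared remainder.
One more choice must repeat a class, so two differ by a multiple of 17. Hence 17 + 1 = 18.

18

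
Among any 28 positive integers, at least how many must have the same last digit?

3

If each of the 10 possible last digits held at most 2, the total would be at most 10 × 2 = 20 < 28, a contradiction.
So at least one holds ⌈28/10⌉ = 3.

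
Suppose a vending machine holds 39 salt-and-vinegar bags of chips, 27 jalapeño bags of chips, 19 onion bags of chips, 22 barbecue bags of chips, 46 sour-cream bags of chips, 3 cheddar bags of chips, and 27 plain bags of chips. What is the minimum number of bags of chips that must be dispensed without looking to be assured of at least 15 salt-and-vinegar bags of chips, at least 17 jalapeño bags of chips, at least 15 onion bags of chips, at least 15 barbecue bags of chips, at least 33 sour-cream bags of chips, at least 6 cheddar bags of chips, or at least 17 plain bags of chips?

Each of the 7 flavors has its own threshold; avoid all of them simultaneously.
The worst case stops just short of every target: 14 salt-and-vinegar, 16 jalapeño, 14 onion, 14 barbecue, 32 sour-cream, all 3 cheddar, 16 plain — 14 + 16 + 14 + 14 + 32 + 3 + 16 = 109 bags of chips.
One more bag of chips must push some flavor to its target, so 109 + 1 = 110.

110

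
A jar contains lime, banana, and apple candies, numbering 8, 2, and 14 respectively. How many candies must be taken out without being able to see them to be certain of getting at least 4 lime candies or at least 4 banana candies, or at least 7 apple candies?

12

Each of the 3 flavors has its own threshold; avoid all of them simultaneously.
The worst case stops just short of every target: 3 lime, all 2 banana, 6 apple — 3 + 2 + 6 = 11 candies.
One more candy must push some flavor to its target, so 11 + 1 = 12.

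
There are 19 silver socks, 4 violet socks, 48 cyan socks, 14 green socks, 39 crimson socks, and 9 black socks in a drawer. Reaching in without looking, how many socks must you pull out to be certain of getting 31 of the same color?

107

In the worst case we take at most 30 of each color, but all 19 silver, all 4 violet, all 14 green, and all 9 black (fewer than 30), giving 19 + 4 + 30 + 14 + 30 + 9 = 106.
One more sock then forces some color to 31, so 106 + 1 = 107.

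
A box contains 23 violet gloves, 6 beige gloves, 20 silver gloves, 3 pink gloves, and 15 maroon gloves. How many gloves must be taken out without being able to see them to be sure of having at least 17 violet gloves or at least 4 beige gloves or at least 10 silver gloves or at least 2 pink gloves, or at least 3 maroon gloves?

32

Each of the 5 colors has its own threshold; avoid all of them simultaneously.
The worst case stops just short of every target: 16 violet, 3 beige, 9 silver, 1 pink, 2 maroon — 16 + 3 + 9 + 1 + 2 = 31 gloves.
One more glove must push some color to its target, so 31 + 1 = 32.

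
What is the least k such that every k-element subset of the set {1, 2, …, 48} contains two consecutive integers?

Partition {1, …, 48} into 24 pairs: {1,2}, {3,4}, …, {47,48}.
Choosing 24 integers — say the 24 even numbers 2, 4, …, 48 — takes one from each pair and avoids the property.
Choosing 25 forces two into the same pair by pigeonhole, and those are consecutive. So 25.

25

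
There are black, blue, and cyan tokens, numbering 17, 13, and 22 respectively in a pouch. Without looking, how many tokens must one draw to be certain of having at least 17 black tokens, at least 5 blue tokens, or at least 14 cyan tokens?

The worst case stops just short of every target: 16 black, 4 blue, 13 cyan — 16 + 4 + 13 = 33 tokens.
One more token must push some color to its target, so 33 + 1 = 34.

34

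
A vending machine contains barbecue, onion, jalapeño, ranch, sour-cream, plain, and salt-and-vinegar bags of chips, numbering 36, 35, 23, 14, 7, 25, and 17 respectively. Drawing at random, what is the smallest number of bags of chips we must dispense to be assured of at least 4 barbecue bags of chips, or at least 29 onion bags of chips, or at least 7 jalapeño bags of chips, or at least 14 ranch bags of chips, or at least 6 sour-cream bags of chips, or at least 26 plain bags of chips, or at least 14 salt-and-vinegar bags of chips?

94

The worst case stops just short of every target: 3 barbecue, 28 onion, 6 jalapeño, 13 ranch, 5 sour-cream, 25 plain, 13 salt-and-vinegar — 3 + 28 + 6 + 13 + 5 + 25 + 13 = 93 bags of chips.
One more bag of chips must push some flavor to its target, so 93 + 1 = 94.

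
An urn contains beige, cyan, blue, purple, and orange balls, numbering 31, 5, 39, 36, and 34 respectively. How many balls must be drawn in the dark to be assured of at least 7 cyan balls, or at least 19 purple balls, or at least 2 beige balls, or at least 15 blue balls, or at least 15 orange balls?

53

The worst case stops just short of every target: 1 beige, all 5 cyan, 14 blue, 18 purple, 14 orange — 1 + 5 + 14 + 18 + 14 = 52 balls.
One more ball must push some color to its target, so 52 + 1 = 53.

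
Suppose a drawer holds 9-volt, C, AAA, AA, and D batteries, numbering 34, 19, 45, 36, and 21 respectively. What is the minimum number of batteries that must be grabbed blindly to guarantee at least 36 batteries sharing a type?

In the worst case we take at most 35 of each type, but all 34 9-volt, all 19 C, and all 21 D (fewer than 35), giving 34 + 19 + 35 + 35 + 21 = 144.
One more battery then forces some type to 36, so 144 + 1 = 145.

145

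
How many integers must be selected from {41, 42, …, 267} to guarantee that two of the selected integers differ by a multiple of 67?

Group the integers by remainder mod 67; there are 67 residue classes, each nonempty in this range.
Choosing one from each class (67 integers) avoids any shared remainder.
One more choice must repeat a class, so two differ by a multiple of 67. Hence 67 + 1 = 68.

68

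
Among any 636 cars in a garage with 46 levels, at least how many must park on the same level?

14

If each of the 46 levels held at most 13, the total would be at most 46 × 13 = 598 < 636, a contradiction.
So at least one holds ⌈636/46⌉ = 14.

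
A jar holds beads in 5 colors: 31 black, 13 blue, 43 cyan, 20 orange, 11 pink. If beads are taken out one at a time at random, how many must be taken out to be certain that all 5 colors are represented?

108

The hardest color to obtain is pink: we could draw every other bead first — 118 − 11 = 107 beads — without a single pink one.
The next draw must be pink, so 107 + 1 = 108.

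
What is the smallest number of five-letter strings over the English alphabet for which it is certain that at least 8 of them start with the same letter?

There are 26 possible first letters acting as pigeonholes.
With 26 × 7 = 182 five-letter strings over the English alphabet we could place exactly 7 in each, with no class reaching 8.
One more forces some class to hold 8, so 182 + 1 = 183.

183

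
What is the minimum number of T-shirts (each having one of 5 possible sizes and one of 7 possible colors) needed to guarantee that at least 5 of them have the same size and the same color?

141

There are 5 × 7 = 35 (size, color) combinations acting as pigeonholes.
With 35 × 4 = 140 T-shirts we could place exactly 4 in each, with no (size, color) pair reaching 5.
One more forces some (size, color) pair to hold 5, so 140 + 1 = 141.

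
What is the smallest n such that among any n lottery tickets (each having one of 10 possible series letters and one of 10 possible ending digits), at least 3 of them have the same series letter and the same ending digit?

There are 10 × 10 = 100 (series letter, ending digit) combinations acting as pigeonholes.
With 100 × 2 = 200 lottery tickets we could place exactly 2 in each, with no (series letter, ending digit) pair reaching 3.
One more forces some (series letter, ending digit) pair to hold 3, so 200 + 1 = 201.

201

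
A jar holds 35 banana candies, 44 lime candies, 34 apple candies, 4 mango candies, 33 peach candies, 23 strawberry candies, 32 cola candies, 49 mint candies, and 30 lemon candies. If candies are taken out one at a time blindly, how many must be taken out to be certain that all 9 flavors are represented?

281

The hardest flavor to obtain is mango: we could draw every other candy first — 284 − 4 = 280 candies — without a single mango one.
The next draw must be mango, so 280 + 1 = 281.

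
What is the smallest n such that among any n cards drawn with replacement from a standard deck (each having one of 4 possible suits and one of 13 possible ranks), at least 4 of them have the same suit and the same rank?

There are 4 × 13 = 52 (suit, rank) combinations acting as pigeonholes.
With 52 × 3 = 156 cards drawn with replacement from a standard deck we could place exactly 3 in each, with no (suit, rank) pair reaching 4.
One more forces some (suit, rank) pair to hold 4, so 156 + 1 = 157.

157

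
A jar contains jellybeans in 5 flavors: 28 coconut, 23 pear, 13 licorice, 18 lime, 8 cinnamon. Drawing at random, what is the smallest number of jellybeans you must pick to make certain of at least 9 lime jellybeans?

81

To avoid lime jellybeans as long as possible, exhaust the other 4 flavors first.
The worst case draws every non-lime jellybean first: 28 + 23 + 13 + 8 = 72.
The next 9 draws are then forced to be lime, giving 72 + 9 = 81.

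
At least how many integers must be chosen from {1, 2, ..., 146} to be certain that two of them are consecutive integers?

74

Partition {1, …, 146} into 73 pairs: {1,2}, {3,4}, …, {145,146}.
Choosing 73 integers — say the 73 even numbers 2, 4, …, 146 — takes one from each pair and avoids the property.
Choosing 74 forces two into the same pair by pigeonhole, and those are consecutive. So 74.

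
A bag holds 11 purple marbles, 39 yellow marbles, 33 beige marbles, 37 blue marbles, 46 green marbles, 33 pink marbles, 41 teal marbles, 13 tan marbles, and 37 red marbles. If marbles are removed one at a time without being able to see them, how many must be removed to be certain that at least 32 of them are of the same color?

242

In the worst case we take at most 31 of each color, but all 11 purple and all 13 tan (fewer than 31), giving 11 + 31 + 31 + 31 + 31 + 31 + 31 + 13 + 31 = 241.
One more marble then forces some color to 32, so 241 + 1 = 242.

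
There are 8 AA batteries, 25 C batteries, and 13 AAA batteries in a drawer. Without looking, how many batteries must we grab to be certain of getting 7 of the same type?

The worst case takes 6 batteries of each type without reaching 7 of any: 3 × 6 = 18.
The next battery must bring some type to 7, so 18 + 1 = 19.

19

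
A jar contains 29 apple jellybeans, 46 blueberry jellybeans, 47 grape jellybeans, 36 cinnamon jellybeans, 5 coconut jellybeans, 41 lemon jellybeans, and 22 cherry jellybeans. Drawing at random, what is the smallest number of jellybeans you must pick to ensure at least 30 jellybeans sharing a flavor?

173

In the worst case we take at most 29 of each flavor, but all 5 coconut and all 22 cherry (fewer than 29), giving 29 + 29 + 29 + 29 + 5 + 29 + 22 = 172.
One more jellybean then forces some flavor to 30, so 172 + 1 = 173.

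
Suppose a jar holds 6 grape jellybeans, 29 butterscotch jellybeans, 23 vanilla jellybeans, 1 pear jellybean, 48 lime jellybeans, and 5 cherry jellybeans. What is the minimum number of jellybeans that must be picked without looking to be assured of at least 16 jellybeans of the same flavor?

58

Treat the 6 flavors as pigeonholes.
In the worst case we take at most 15 of each flavor, but all 6 grape, all 1 pear, and all 5 cherry (fewer than 15), giving 6 + 15 + 15 + 1 + 15 + 5 = 57.
One more jellybean then forces some flavor to 16, so 57 + 1 = 58.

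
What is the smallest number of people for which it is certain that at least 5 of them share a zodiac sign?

49

There are 12 zodiac signs acting as pigeonholes.
With 12 × 4 = 48 people we could place exactly 4 in each, with no class reaching 5.
One more forces some class to hold 5, so 48 + 1 = 49.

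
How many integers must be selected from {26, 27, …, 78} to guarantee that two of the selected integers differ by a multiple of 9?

Use the pigeonhole principle on residue classes: group the integers by remainder mod 9; there are 9 residue classes, each nonempty in this range.
Choosing one from each class (9 integers) avoids any shared remainder.
One more choice must repeat a class, so two differ by a multiple of 9. Hence 9 + 1 = 10.

10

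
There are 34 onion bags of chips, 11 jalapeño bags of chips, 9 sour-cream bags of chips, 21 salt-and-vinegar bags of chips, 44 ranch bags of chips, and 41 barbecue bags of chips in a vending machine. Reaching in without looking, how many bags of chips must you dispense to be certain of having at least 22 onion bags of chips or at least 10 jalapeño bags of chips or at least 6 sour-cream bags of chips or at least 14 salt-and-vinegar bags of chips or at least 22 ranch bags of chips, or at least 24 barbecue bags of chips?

The worst case stops just short of every target: 21 onion, 9 jalapeño, 5 sour-cream, 13 salt-and-vinegar, 21 ranch, 23 barbecue — 21 + 9 + 5 + 13 + 21 + 23 = 92 bags of chips.
One more bag of chips must push some flavor to its target, so 92 + 1 = 93.

93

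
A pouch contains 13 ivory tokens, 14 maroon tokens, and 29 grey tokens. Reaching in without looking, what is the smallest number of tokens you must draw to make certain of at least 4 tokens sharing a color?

10

Treat the 3 colors as pigeonholes.
The worst case takes 3 tokens of each color without reaching 4 of any: 3 × 3 = 9.
The next token must bring some color to 4, so 9 + 1 = 10.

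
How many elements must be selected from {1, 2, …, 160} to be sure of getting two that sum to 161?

81

Partition {1, …, 160} into 80 pairs: {1,160}, {2,159}, …, {80,81}.
Choosing 80 integers — say the integers 1 through 80 — takes one from each pair and avoids the property.
Choosing 81 forces two into the same pair by pigeonhole, and those sum to 161. So 81.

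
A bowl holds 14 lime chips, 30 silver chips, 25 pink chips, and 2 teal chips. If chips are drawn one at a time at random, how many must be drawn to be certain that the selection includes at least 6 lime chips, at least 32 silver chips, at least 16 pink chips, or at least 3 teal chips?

The worst case stops just short of every target: 5 lime, all 30 silver, 15 pink, 2 teal — 5 + 30 + 15 + 2 = 52 chips.
One more chip must push some color to its target, so 52 + 1 = 53.

53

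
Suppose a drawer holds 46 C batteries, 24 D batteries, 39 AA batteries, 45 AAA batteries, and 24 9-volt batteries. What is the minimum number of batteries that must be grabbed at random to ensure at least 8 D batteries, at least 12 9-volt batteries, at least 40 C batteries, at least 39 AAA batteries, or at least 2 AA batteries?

Each of the 5 types has its own threshold; avoid all of them simultaneously.
The worst case stops just short of every target: 39 C, 7 D, 1 AA, 38 AAA, 11 9-volt — 39 + 7 + 1 + 38 + 11 = 96 batteries.
One more battery must push some type to its target, so 96 + 1 = 97.

97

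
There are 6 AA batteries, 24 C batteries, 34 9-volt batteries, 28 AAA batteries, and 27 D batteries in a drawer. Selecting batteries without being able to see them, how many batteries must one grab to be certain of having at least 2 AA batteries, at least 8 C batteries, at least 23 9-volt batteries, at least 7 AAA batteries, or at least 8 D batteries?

Each of the 5 types has its own threshold; avoid all of them simultaneously.
The worst case stops just short of every target: 1 AA, 7 C, 22 9-volt, 6 AAA, 7 D — 1 + 7 + 22 + 6 + 7 = 43 batteries.
One more battery must push some type to its target, so 43 + 1 = 44.

44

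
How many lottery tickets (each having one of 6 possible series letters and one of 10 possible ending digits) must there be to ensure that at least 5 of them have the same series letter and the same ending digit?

There are 6 × 10 = 60 (series letter, ending digit) combinations acting as pigeonholes.
With 60 × 4 = 240 lottery tickets we could place exactly 4 in each, with no (series letter, ending digit) pair reaching 5.
One more forces some (series letter, ending digit) pair to hold 5, so 240 + 1 = 241.

241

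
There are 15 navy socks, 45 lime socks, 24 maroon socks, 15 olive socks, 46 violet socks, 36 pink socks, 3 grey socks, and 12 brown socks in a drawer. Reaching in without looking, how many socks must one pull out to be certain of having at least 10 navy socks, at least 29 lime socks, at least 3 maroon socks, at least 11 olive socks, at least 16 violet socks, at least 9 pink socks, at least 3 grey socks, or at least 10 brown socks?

Each of the 8 colors has its own threshold; avoid all of them simultaneously.
The worst case stops just short of every target: 9 navy, 28 lime, 2 maroon, 10 olive, 15 violet, 8 pink, 2 grey, 9 brown — 9 + 28 + 2 + 10 + 15 + 8 + 2 + 9 = 83 socks.
One more sock must push some color to its target, so 83 + 1 = 84.

84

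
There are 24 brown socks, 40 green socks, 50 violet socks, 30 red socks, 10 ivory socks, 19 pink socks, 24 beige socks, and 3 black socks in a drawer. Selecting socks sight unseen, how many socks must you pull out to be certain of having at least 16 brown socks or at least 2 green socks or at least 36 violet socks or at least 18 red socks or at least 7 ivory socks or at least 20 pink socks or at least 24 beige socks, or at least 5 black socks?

120

The worst case stops just short of every target: 15 brown, 1 green, 35 violet, 17 red, 6 ivory, 19 pink, 23 beige, all 3 black — 15 + 1 + 35 + 17 + 6 + 19 + 23 + 3 = 119 socks.
One more sock must push some color to its target, so 119 + 1 = 120.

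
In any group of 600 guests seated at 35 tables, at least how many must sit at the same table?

18

If each of the 35 tables held at most 17, the total would be at most 35 × 17 = 595 < 600, a contradiction.
So at least one holds ⌈600/35⌉ = 18.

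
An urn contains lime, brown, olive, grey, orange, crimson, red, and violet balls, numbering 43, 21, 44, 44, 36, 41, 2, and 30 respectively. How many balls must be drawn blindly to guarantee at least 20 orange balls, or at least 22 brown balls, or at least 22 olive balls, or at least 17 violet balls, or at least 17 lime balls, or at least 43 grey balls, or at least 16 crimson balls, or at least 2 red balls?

152

Each of the 8 colors has its own threshold; avoid all of them simultaneously.
The worst case stops just short of every target: 16 lime, 21 brown, 21 olive, 42 grey, 19 orange, 15 crimson, 1 red, 16 violet — 16 + 21 + 21 + 42 + 19 + 15 + 1 + 16 = 151 balls.
One more ball must push some color to its target, so 151 + 1 = 152.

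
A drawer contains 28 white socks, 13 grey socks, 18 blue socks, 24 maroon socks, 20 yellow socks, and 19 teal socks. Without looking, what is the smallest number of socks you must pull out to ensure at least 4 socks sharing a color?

19

Treat the 6 colors as pigeonholes.
The worst case takes 3 socks of each color without reaching 4 of any: 6 × 3 = 18.
The next sock must bring some color to 4, so 18 + 1 = 19.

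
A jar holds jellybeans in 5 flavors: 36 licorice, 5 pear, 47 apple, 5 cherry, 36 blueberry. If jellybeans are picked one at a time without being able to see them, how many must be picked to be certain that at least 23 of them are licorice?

116

The worst case draws every non-licorice jellybean first: 5 + 47 + 5 + 36 = 93.
The next 23 draws are then forced to be licorice, giving 93 + 23 = 116.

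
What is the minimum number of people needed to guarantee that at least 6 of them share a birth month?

There are 12 months of the year acting as pigeonholes.
With 12 × 5 = 60 people we could place exactly 5 in each, with no class reaching 6.
One more forces some class to hold 6, so 60 + 1 = 61.

61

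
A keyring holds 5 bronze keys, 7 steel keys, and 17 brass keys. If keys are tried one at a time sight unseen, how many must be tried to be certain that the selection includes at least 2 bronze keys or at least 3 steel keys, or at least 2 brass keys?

5

The worst case stops just short of every target: 1 bronze, 2 steel, 1 brass — 1 + 2 + 1 = 4 keys.
One more key must push some type to its target, so 4 + 1 = 5.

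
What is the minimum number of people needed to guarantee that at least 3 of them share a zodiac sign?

There are 12 zodiac signs acting as pigeonholes.
With 12 × 2 = 24 people we could place exactly 2 in each, with no class reaching 3.
One more forces some class to hold 3, so 24 + 1 = 25.

25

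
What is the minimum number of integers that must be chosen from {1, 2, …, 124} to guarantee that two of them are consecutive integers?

63

Partition {1, …, 124} into 62 pairs: {1,2}, {3,4}, …, {123,124}.
Choosing 62 integers — say the 62 even numbers 2, 4, …, 124 — takes one from each pair and avoids the property.
Choosing 63 forces two into the same pair by pigeonhole, and those are consecutive. So 63.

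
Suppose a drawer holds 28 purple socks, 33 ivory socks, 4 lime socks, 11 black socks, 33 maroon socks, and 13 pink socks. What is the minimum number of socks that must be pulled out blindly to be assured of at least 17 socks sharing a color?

77

Treat the 6 colors as pigeonholes.
In the worst case we take at most 16 of each color, but all 4 lime, all 11 black, and all 13 pink (fewer than 16), giving 16 + 16 + 4 + 11 + 16 + 13 = 76.
One more sock then forces some color to 17, so 76 + 1 = 77.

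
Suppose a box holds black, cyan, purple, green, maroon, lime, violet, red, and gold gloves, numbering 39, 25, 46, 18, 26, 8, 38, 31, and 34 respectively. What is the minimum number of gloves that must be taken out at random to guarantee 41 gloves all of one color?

In the worst case we take at most 40 of each color, but all 39 black, all 25 cyan, all 18 green, all 26 maroon, all 8 lime, all 38 violet, all 31 red, and all 34 gold (fewer than 40), giving 39 + 25 + 40 + 18 + 26 + 8 + 38 + 31 + 34 = 259.
One more glove then forces some color to 41, so 259 + 1 = 260.

260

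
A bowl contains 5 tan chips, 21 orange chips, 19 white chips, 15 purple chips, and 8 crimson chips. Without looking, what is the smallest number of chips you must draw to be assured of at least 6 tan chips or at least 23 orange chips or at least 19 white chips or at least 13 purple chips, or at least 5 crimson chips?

61

Each of the 5 colors has its own threshold; avoid all of them simultaneously.
The worst case stops just short of every target: 5 tan, all 21 orange, 18 white, 12 purple, 4 crimson — 5 + 21 + 18 + 12 + 4 = 60 chips.
One more chip must push some color to its target, so 60 + 1 = 61.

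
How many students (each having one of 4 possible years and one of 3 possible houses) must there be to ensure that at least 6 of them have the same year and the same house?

There are 4 × 3 = 12 (year, house) combinations acting as pigeonholes.
With 12 × 5 = 60 students we could place exactly 5 in each, with no (year, house) pair reaching 6.
One more forces some (year, house) pair to hold 6, so 60 + 1 = 61.

61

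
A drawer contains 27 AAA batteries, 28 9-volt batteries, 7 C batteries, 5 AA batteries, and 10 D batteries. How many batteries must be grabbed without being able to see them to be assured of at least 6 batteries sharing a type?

Treat the 5 types as pigeonholes.
The worst case takes 5 batteries of each type without reaching 6 of any: 5 × 5 = 25.
The next battery must bring some type to 6, so 25 + 1 = 26.

26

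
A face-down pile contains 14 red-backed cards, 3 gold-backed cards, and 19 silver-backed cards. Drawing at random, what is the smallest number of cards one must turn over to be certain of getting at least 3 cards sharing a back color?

The worst case takes 2 cards of each back color without reaching 3 of any: 3 × 2 = 6.
The next card must bring some back color to 3, so 6 + 1 = 7.

7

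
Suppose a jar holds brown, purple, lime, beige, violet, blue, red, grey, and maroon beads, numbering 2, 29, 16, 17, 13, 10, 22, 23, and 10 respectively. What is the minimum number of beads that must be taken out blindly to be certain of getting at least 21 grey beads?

140

To avoid grey beads as long as possible, exhaust the other 8 colors first.
The worst case draws every non-grey bead first: 2 + 29 + 16 + 17 + 13 + 10 + 22 + 10 = 119.
The next 21 draws are then forced to be grey, giving 119 + 21 = 140.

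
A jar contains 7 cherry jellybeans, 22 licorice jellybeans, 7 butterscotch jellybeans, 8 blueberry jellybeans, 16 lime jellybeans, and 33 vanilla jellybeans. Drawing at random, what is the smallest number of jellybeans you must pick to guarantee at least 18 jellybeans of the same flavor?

73

In the worst case we take at most 17 of each flavor, but all 7 cherry, all 7 butterscotch, all 8 blueberry, and all 16 lime (fewer than 17), giving 7 + 17 + 7 + 8 + 16 + 17 = 72.
One more jellybean then forces some flavor to 18, so 72 + 1 = 73.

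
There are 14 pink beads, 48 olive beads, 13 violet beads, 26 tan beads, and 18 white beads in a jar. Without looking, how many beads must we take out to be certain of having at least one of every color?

The hardest color to obtain is violet: we could draw every other bead first — 119 − 13 = 106 beads — without a single violet one.
The next draw must be violet, so 106 + 1 = 107.

107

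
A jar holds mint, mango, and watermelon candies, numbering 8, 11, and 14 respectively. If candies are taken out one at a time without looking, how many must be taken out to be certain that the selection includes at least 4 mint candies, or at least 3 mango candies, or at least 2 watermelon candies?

The worst case stops just short of every target: 3 mint, 2 mango, 1 watermelon — 3 + 2 + 1 = 6 candies.
One more candy must push some flavor to its target, so 6 + 1 = 7.

7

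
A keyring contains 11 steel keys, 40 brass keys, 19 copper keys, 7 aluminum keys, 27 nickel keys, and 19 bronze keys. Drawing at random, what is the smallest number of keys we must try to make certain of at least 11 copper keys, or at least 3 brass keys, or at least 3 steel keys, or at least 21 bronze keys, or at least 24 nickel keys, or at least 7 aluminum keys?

63

The worst case stops just short of every target: 2 steel, 2 brass, 10 copper, 6 aluminum, 23 nickel, all 19 bronze — 2 + 2 + 10 + 6 + 23 + 19 = 62 keys.
One more key must push some type to its target, so 62 + 1 = 63.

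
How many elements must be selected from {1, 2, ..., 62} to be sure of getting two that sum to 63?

32

Partition {1, …, 62} into 31 pairs: {1,62}, {2,61}, …, {31,32}.
Choosing 31 integers — say the integers 1 through 31 — takes one from each pair and avoids the property.
Choosing 32 forces two into the same pair by pigeonhole, and those sum to 63. So 32.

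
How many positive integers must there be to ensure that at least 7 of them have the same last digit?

61

There are 10 possible last digits acting as pigeonholes.
With 10 × 6 = 60 positive integers we could place exactly 6 in each, with no class reaching 7.
One more forces some class to hold 7, so 60 + 1 = 61.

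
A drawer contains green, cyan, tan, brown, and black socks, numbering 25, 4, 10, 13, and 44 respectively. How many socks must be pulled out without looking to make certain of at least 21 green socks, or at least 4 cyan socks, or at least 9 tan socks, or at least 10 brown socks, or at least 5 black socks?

45

Each of the 5 colors has its own threshold; avoid all of them simultaneously.
The worst case stops just short of every target: 20 green, 3 cyan, 8 tan, 9 brown, 4 black — 20 + 3 + 8 + 9 + 4 = 44 socks.
One more sock must push some color to its target, so 44 + 1 = 45.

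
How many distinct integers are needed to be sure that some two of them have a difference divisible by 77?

78

Two integers differ by a multiple of 77 exactly when they share a remainder mod 77.
There are 77 residue classes mod 77, so 77 integers can all lie in distinct classes.
One more integer must repeat a residue, giving a difference divisible by 77. So n = 77 + 1 = 78.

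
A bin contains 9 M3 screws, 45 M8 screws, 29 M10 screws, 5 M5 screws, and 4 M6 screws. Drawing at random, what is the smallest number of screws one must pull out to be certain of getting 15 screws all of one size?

47

In the worst case we take at most 14 of each size, but all 9 M3, all 5 M5, and all 4 M6 (fewer than 14), giving 9 + 14 + 14 + 5 + 4 = 46.
One more screw then forces some size to 15, so 46 + 1 = 47.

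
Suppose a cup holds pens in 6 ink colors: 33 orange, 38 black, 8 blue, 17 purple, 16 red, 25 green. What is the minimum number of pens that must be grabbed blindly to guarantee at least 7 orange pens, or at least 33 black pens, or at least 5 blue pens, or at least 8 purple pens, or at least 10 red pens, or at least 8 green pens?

The worst case stops just short of every target: 6 orange, 32 black, 4 blue, 7 purple, 9 red, 7 green — 6 + 32 + 4 + 7 + 9 + 7 = 65 pens.
One more pen must push some ink color to its target, so 65 + 1 = 66.

66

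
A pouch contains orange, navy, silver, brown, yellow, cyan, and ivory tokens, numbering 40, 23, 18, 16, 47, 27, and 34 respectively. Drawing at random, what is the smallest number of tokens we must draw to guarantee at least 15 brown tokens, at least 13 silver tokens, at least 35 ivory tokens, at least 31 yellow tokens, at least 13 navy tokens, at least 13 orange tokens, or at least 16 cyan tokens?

130

The worst case stops just short of every target: 12 orange, 12 navy, 12 silver, 14 brown, 30 yellow, 15 cyan, 34 ivory — 12 + 12 + 12 + 14 + 30 + 15 + 34 = 129 tokens.
One more token must push some color to its target, so 129 + 1 = 130.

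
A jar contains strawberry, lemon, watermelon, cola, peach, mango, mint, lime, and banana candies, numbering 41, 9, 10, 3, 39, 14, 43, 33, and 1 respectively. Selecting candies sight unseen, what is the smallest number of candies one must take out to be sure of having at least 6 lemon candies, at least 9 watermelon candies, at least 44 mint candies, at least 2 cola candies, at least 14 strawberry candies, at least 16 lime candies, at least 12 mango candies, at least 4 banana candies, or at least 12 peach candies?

The worst case stops just short of every target: 13 strawberry, 5 lemon, 8 watermelon, 1 cola, 11 peach, 11 mango, 43 mint, 15 lime, all 1 banana — 13 + 5 + 8 + 1 + 11 + 11 + 43 + 15 + 1 = 108 candies.
One more candy must push some flavor to its target, so 108 + 1 = 109.

109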